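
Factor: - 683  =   - 683^1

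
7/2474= 7/2474= 0.00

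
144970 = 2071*70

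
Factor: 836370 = 2^1*3^2*5^1*9293^1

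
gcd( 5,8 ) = 1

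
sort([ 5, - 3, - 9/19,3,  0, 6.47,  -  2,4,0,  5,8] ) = [ - 3, - 2, - 9/19, 0, 0,3,  4,5, 5,6.47,8]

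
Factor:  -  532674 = -2^1 * 3^2*101^1*293^1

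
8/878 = 4/439 = 0.01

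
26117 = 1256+24861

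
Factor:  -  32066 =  - 2^1 *16033^1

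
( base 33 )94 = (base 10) 301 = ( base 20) f1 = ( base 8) 455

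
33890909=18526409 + 15364500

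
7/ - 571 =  -7/571 = - 0.01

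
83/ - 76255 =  - 1 + 76172/76255 =- 0.00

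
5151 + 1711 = 6862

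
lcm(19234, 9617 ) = 19234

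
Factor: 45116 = 2^2*11279^1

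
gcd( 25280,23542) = 158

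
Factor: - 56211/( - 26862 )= 2^ ( - 1 )*11^( - 2 )  *  37^( - 1)*41^1 *457^1= 18737/8954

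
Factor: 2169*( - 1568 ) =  - 3400992 = - 2^5*3^2*7^2*241^1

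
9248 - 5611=3637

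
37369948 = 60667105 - 23297157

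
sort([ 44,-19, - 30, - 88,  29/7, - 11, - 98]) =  [ - 98, - 88, - 30, -19, -11,29/7,44]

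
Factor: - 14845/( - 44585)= 2969/8917 = 37^( - 1 )*241^ ( - 1 ) * 2969^1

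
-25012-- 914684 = 889672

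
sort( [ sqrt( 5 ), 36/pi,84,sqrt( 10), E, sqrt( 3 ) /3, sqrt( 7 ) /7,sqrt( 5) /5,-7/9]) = [ - 7/9,sqrt( 7)/7, sqrt(5 )/5, sqrt( 3 ) /3,sqrt( 5) , E, sqrt( 10 ), 36/pi, 84 ] 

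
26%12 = 2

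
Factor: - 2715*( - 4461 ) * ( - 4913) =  - 3^2*5^1*17^3 *181^1*1487^1 = - 59504364495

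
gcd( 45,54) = 9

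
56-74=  - 18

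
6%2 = 0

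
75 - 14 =61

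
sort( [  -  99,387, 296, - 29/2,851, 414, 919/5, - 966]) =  [ - 966, -99 ,  -  29/2, 919/5, 296,387, 414 , 851]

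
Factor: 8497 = 29^1*293^1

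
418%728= 418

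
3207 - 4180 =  - 973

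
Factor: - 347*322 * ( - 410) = 45810940 = 2^2*5^1*7^1*23^1*41^1 * 347^1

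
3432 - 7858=  -  4426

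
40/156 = 10/39 = 0.26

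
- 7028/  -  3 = 7028/3 = 2342.67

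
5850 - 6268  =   - 418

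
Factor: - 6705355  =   - 5^1*1341071^1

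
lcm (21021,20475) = 1576575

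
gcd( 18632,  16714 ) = 274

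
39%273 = 39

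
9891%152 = 11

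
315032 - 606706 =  - 291674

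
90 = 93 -3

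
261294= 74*3531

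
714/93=7+21/31 = 7.68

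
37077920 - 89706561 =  - 52628641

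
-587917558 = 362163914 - 950081472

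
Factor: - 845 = - 5^1*13^2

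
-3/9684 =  - 1 + 3227/3228 = - 0.00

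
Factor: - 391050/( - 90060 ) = 2^( -1 )*3^1*5^1 * 11^1*19^( - 1)  =  165/38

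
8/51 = 8/51= 0.16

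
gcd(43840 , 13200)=80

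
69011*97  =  6694067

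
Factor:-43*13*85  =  -5^1*13^1*17^1*43^1 = -  47515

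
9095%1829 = 1779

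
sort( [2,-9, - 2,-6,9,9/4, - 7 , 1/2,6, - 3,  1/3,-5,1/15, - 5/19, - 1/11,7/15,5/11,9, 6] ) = [-9 ,- 7, - 6, - 5,-3,- 2,-5/19, -1/11,1/15 , 1/3 , 5/11,7/15, 1/2,2,9/4, 6, 6, 9,9]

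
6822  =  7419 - 597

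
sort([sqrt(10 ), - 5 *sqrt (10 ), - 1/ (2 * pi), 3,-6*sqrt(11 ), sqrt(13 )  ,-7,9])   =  [ - 6*sqrt (11),-5* sqrt( 10),-7, - 1/( 2 * pi), 3 , sqrt( 10 ),  sqrt ( 13), 9]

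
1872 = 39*48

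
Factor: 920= 2^3*5^1*23^1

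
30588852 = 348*87899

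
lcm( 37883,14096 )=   606128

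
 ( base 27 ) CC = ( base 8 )520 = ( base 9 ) 413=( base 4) 11100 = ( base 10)336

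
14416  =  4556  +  9860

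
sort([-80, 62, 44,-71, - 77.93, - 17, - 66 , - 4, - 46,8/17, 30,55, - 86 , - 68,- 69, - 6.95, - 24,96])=[ - 86, - 80, - 77.93, - 71, - 69, - 68 , - 66, - 46, - 24 , - 17, - 6.95, - 4, 8/17, 30, 44, 55,62,96]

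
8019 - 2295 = 5724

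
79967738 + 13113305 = 93081043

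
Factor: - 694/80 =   -  347/40  =  -2^( - 3)*5^( - 1 )*347^1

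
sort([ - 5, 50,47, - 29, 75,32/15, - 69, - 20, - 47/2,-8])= [ - 69,-29, - 47/2, - 20, - 8,-5,32/15,47, 50,75]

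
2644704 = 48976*54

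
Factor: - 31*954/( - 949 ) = 29574/949 = 2^1*3^2*13^ ( - 1)*31^1*53^1*73^( - 1)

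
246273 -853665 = -607392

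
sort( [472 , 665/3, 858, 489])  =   [665/3, 472,  489, 858 ] 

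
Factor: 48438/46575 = 26/25 = 2^1*5^( - 2)*13^1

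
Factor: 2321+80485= 82806 = 2^1 * 3^1*37^1 * 373^1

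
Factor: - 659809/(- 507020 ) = 2^( - 2)*5^( - 1) *101^(- 1) * 251^ ( - 1)*607^1*1087^1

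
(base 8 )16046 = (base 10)7206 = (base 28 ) 95a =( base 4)1300212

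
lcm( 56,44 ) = 616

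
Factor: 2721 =3^1*907^1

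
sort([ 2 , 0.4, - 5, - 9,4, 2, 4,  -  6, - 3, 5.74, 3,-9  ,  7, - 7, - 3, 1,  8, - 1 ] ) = [ - 9,  -  9,-7,-6,-5,- 3, - 3,  -  1,0.4,1 , 2, 2,3, 4, 4,  5.74,7,8]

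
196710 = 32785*6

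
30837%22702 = 8135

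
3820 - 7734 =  - 3914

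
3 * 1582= 4746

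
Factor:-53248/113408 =-2^4*13^1* 443^(-1)  =  -208/443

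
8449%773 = 719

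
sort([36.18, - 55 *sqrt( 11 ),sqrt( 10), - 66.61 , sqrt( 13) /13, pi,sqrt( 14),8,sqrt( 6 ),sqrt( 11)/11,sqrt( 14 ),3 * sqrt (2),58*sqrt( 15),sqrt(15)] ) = [ - 55*sqrt(11), -66.61 , sqrt( 13)/13,  sqrt( 11)/11, sqrt( 6), pi,sqrt(10 ),sqrt( 14),sqrt( 14 ),sqrt( 15 ) , 3 *sqrt(2 ),8,36.18,58*sqrt( 15 ) ]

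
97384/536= 12173/67 =181.69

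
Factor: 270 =2^1* 3^3*5^1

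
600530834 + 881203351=1481734185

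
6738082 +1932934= 8671016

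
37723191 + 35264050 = 72987241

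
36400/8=4550 = 4550.00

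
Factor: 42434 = 2^1*7^2*433^1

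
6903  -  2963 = 3940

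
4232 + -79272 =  - 75040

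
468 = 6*78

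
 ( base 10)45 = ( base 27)1i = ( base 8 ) 55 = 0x2d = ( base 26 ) 1J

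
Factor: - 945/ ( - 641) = 3^3*5^1*7^1*641^(-1)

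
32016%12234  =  7548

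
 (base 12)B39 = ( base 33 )1GC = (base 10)1629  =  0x65d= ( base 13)984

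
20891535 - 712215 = 20179320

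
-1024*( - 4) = 4096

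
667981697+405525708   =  1073507405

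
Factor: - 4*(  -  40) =160=2^5*5^1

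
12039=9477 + 2562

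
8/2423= 8/2423 = 0.00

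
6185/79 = 6185/79 = 78.29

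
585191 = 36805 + 548386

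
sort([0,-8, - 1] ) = [ - 8, - 1, 0 ]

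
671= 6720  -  6049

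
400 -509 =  - 109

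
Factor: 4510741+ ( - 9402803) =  - 2^1*7^2*49919^1= -4892062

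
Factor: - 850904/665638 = -2^2*59^( - 1 )*5641^(-1)*106363^1 = -  425452/332819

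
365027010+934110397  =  1299137407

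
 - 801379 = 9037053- 9838432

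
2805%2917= 2805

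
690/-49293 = -230/16431=-  0.01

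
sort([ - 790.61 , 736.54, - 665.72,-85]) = [ - 790.61, - 665.72,  -  85,  736.54]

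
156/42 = 26/7 = 3.71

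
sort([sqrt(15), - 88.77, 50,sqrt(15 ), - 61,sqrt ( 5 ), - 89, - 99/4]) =[-89,-88.77 , - 61, - 99/4 , sqrt( 5 ),sqrt( 15), sqrt( 15),50]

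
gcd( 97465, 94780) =5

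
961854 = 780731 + 181123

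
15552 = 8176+7376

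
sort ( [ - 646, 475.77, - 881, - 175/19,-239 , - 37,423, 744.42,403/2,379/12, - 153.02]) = [ - 881 , -646 , - 239,-153.02, - 37, - 175/19, 379/12, 403/2, 423  ,  475.77, 744.42 ]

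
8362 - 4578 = 3784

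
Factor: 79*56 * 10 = 44240  =  2^4*5^1 * 7^1 *79^1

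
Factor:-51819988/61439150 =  - 25909994/30719575=- 2^1*5^( - 2)*11^1*43^1*61^1*449^1*1228783^( - 1 ) 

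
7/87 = 7/87 = 0.08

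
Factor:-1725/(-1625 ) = 69/65=3^1*5^(-1)*13^( - 1 )*23^1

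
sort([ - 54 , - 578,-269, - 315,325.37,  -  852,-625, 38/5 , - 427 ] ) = [-852, - 625, - 578,-427, - 315, - 269 ,-54,38/5 , 325.37]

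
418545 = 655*639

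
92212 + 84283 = 176495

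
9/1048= 9/1048= 0.01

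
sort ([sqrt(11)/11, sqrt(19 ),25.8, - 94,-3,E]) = [-94, - 3,sqrt( 11 )/11, E, sqrt (19 ), 25.8]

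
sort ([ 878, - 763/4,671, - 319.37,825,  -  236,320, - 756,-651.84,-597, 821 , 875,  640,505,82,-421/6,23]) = [-756,-651.84,-597, -319.37, - 236, -763/4, - 421/6,23, 82,320, 505,640,671  ,  821, 825, 875,878]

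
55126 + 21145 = 76271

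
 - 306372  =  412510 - 718882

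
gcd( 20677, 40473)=1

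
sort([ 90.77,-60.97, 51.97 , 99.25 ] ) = [  -  60.97,51.97, 90.77, 99.25 ]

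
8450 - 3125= 5325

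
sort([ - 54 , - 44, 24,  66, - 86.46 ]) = [  -  86.46, - 54,  -  44,  24,66 ] 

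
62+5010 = 5072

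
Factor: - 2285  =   - 5^1*457^1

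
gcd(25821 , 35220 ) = 3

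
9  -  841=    - 832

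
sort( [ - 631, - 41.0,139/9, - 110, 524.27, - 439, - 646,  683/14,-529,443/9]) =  [ - 646, - 631, -529,-439, - 110, - 41.0,139/9,683/14,  443/9,  524.27 ] 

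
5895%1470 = 15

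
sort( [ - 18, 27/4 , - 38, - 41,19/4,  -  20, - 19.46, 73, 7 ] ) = [  -  41,-38 ,-20, - 19.46 , - 18,  19/4,  27/4, 7,73 ]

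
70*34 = 2380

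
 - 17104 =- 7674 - 9430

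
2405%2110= 295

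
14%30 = 14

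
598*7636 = 4566328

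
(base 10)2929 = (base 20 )769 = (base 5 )43204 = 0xb71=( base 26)48h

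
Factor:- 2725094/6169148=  - 71713/162346=- 2^( - 1)*71713^1*81173^(  -  1)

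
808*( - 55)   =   - 44440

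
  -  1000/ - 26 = 500/13 =38.46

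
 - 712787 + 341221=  - 371566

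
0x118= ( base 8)430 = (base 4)10120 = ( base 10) 280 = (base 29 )9j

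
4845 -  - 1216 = 6061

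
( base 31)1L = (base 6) 124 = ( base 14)3A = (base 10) 52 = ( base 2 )110100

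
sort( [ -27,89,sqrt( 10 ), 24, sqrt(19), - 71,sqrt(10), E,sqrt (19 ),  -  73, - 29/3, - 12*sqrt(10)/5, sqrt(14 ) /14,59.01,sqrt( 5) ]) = [ - 73, - 71 , - 27, -29/3, - 12*sqrt( 10)/5,sqrt(14)/14, sqrt(5 ),E,sqrt(10),sqrt( 10 ), sqrt(19), sqrt(19),24 , 59.01, 89] 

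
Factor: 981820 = 2^2 * 5^1*7^1*7013^1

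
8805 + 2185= 10990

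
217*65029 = 14111293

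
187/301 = 187/301 = 0.62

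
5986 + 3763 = 9749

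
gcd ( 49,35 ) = 7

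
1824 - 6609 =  - 4785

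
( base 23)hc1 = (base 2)10010000110110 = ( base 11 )6a68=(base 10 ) 9270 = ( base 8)22066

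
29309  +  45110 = 74419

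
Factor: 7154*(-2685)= -2^1 * 3^1*5^1 * 7^2*73^1*179^1=- 19208490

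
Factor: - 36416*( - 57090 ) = 2^7*3^1*5^1*11^1*173^1*569^1=2078989440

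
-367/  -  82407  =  367/82407 = 0.00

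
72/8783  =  72/8783=0.01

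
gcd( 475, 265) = 5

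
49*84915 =4160835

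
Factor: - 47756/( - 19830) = 2^1*3^(-1) * 5^( - 1 )  *661^( - 1 ) * 11939^1= 23878/9915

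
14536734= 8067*1802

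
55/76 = 55/76=0.72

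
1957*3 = 5871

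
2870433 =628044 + 2242389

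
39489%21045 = 18444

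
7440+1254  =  8694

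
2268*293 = 664524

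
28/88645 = 28/88645  =  0.00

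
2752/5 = 2752/5 = 550.40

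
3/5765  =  3/5765 = 0.00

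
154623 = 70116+84507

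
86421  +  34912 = 121333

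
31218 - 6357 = 24861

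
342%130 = 82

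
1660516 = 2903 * 572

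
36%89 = 36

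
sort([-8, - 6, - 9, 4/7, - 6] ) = [ - 9, - 8,  -  6 , - 6,4/7] 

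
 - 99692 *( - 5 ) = 498460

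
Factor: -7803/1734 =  - 2^(  -  1)*3^2 = - 9/2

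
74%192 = 74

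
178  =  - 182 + 360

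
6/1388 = 3/694 = 0.00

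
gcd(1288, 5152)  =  1288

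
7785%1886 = 241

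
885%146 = 9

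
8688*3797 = 32988336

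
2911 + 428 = 3339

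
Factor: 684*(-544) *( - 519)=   2^7 * 3^3 *17^1*19^1 *173^1 = 193117824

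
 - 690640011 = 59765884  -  750405895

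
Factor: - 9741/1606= - 2^(- 1)*3^1 * 11^( - 1)*17^1 * 73^(-1 )*191^1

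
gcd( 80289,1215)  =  9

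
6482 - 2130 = 4352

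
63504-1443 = 62061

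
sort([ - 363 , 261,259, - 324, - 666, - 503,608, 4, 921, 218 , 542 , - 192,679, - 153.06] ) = [ - 666 , - 503 , - 363, - 324, - 192 , - 153.06, 4,218,259, 261,542,608 , 679, 921]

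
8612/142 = 4306/71  =  60.65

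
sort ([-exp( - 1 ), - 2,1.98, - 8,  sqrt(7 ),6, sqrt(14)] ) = [ - 8, - 2, - exp(  -  1 ) , 1.98, sqrt( 7 ),sqrt(14 ), 6 ] 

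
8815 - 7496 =1319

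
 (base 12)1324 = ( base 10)2188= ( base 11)170a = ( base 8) 4214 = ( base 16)88c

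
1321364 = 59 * 22396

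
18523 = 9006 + 9517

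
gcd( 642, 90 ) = 6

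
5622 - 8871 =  - 3249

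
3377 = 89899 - 86522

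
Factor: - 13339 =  - 13339^1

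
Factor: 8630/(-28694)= - 5^1*863^1*14347^( - 1) = - 4315/14347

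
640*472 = 302080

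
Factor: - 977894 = - 2^1*488947^1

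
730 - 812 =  - 82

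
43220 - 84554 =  - 41334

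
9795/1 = 9795= 9795.00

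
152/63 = 152/63 = 2.41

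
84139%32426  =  19287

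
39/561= 13/187 = 0.07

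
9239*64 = 591296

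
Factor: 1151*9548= 10989748 = 2^2*7^1*11^1*31^1*1151^1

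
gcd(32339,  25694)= 443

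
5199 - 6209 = -1010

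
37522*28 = 1050616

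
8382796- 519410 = 7863386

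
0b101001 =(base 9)45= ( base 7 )56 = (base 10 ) 41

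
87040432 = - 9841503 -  - 96881935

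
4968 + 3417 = 8385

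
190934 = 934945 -744011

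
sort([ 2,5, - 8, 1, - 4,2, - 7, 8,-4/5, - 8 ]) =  [-8, - 8, - 7,- 4, - 4/5, 1,2,2,5,  8]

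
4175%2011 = 153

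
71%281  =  71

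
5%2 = 1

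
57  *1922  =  109554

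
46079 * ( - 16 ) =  - 737264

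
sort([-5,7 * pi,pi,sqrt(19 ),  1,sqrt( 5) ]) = [ - 5,1,  sqrt (5),pi, sqrt( 19) , 7*pi ]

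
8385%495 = 465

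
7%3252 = 7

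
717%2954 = 717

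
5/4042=5/4042 = 0.00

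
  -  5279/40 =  - 5279/40 = - 131.97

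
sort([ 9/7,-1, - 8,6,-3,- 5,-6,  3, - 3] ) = [ - 8,-6, - 5, - 3,-3, - 1,9/7, 3, 6]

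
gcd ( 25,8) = 1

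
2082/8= 1041/4 = 260.25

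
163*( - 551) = -89813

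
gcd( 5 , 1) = 1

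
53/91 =53/91 = 0.58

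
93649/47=1992 + 25/47 = 1992.53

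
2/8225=2/8225 = 0.00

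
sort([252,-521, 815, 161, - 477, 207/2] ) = [-521, - 477, 207/2, 161,252,815 ] 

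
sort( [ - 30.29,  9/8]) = [-30.29,9/8]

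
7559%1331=904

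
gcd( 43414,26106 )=2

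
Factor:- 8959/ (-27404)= 2^ ( - 2 )*13^( - 1) * 17^1  =  17/52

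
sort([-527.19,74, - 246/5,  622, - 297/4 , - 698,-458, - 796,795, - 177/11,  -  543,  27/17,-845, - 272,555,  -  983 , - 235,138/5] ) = [-983, - 845,-796,-698,-543 ,-527.19, - 458, - 272, - 235, - 297/4, - 246/5,-177/11,27/17, 138/5, 74,555 , 622, 795] 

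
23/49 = 23/49 = 0.47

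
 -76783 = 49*(-1567)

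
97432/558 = 174 + 170/279 = 174.61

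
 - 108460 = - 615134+506674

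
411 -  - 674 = 1085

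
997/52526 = 997/52526 = 0.02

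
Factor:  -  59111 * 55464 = -2^3*3^1*13^1 * 2311^1*4547^1 = - 3278532504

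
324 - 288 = 36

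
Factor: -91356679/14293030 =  - 2^( - 1)*5^( -1)*1429303^( - 1)*91356679^1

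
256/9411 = 256/9411   =  0.03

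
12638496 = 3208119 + 9430377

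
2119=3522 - 1403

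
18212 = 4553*4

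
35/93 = 35/93 = 0.38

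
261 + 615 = 876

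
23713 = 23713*1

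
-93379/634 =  - 148 + 453/634 = - 147.29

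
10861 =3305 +7556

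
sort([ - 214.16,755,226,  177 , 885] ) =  [- 214.16, 177, 226, 755 , 885 ]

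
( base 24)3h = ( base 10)89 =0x59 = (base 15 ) 5e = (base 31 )2R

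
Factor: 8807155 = 5^1*7^1*29^1*8677^1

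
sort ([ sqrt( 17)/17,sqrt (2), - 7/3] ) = [ -7/3,sqrt ( 17)/17,  sqrt(2)] 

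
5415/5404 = 5415/5404 =1.00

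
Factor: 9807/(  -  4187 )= -3^1*7^1*53^ (-1)* 79^( - 1) * 467^1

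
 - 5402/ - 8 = 675 + 1/4 = 675.25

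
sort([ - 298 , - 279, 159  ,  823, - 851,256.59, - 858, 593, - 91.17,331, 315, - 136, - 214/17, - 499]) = [ - 858 , - 851, - 499 , - 298 , - 279, - 136 ,- 91.17, - 214/17, 159, 256.59 , 315,331,  593,823 ] 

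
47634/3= 15878 = 15878.00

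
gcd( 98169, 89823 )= 3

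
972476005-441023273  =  531452732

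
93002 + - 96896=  - 3894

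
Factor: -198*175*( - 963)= 2^1 *3^4* 5^2*7^1*11^1*107^1 = 33367950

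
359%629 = 359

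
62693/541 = 115 + 478/541 = 115.88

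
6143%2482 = 1179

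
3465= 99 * 35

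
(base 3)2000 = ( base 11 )4a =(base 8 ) 66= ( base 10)54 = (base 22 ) 2A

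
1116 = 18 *62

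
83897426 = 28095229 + 55802197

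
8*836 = 6688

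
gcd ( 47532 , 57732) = 204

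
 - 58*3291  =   - 190878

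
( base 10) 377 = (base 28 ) DD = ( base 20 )IH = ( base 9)458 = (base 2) 101111001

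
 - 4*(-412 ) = 1648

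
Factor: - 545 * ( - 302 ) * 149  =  24523910 = 2^1*5^1*109^1*149^1*151^1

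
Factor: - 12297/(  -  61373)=3^1*13^ ( - 1)*4099^1*4721^(  -  1)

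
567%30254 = 567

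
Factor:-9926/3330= - 3^( - 2)*5^( - 1 )*7^1*37^( - 1 )*709^1 = - 4963/1665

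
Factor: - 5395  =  -5^1*13^1*83^1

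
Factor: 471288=2^3 * 3^1*73^1*269^1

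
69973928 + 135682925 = 205656853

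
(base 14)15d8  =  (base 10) 3914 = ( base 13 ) 1a21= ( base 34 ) 3D4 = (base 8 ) 7512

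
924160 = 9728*95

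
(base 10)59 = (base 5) 214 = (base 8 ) 73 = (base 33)1q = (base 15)3E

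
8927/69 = 8927/69 = 129.38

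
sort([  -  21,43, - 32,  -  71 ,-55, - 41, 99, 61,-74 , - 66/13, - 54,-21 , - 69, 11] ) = [ -74, - 71  , - 69,-55, - 54 ,-41,-32, - 21,-21,-66/13,11, 43,61 , 99]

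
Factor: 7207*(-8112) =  - 58463184 =- 2^4*3^1*13^2*7207^1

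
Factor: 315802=2^1*157901^1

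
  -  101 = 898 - 999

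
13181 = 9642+3539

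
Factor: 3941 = 7^1*563^1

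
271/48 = 271/48 = 5.65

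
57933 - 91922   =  -33989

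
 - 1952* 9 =-17568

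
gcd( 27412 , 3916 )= 3916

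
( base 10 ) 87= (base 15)5C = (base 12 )73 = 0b1010111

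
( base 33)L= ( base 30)L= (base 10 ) 21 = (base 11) 1a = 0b10101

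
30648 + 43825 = 74473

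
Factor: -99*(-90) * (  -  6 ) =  - 53460 = - 2^2*3^5 * 5^1 * 11^1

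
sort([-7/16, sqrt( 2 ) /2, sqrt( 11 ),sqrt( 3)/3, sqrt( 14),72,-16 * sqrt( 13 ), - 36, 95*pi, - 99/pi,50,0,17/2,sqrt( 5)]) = [-16*sqrt( 13),-36 ,  -  99/pi, - 7/16,  0,sqrt(3)/3, sqrt( 2)/2,sqrt( 5 ), sqrt( 11 ),sqrt (14 ),17/2 , 50,72,95*pi]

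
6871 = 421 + 6450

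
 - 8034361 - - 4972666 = -3061695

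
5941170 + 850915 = 6792085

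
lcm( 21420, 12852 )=64260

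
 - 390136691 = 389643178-779779869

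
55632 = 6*9272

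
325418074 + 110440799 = 435858873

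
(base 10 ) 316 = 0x13c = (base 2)100111100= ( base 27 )BJ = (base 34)9a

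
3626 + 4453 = 8079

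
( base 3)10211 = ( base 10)103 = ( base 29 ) 3G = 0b1100111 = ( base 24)47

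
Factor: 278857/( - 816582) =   -  2^( - 1 )*3^( - 1 )*13^( - 1 )*19^( - 2 )*29^(-1) * 431^1 * 647^1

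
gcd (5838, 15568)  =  1946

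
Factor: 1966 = 2^1 *983^1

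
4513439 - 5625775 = -1112336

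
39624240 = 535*74064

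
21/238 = 3/34 = 0.09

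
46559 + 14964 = 61523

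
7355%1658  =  723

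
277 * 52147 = 14444719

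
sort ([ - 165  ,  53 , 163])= [ - 165,53, 163]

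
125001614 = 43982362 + 81019252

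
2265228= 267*8484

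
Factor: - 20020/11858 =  - 130/77 =- 2^1*5^1 * 7^( - 1 ) * 11^(-1)*13^1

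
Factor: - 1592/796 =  - 2 = - 2^1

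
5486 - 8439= - 2953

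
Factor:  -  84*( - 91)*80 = 611520= 2^6*3^1*5^1*7^2*13^1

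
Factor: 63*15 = 945 = 3^3 * 5^1 * 7^1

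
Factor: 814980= 2^2* 3^1*5^1*17^2*47^1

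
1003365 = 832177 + 171188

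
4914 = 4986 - 72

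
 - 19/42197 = -1 + 42178/42197 = - 0.00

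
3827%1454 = 919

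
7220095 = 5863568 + 1356527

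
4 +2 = 6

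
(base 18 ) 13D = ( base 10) 391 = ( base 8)607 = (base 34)bh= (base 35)b6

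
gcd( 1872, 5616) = 1872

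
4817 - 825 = 3992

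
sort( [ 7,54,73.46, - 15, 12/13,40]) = [ - 15,12/13,7 , 40, 54,73.46]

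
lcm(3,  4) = 12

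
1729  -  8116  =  -6387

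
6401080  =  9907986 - 3506906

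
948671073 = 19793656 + 928877417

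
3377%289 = 198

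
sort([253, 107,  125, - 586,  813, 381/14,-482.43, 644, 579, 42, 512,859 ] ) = [ - 586, - 482.43, 381/14,  42,107,125, 253, 512,  579,644, 813, 859]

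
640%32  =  0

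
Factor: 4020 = 2^2*3^1 * 5^1*67^1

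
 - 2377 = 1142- 3519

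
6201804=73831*84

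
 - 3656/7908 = -914/1977 =- 0.46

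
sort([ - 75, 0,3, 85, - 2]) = [ - 75, - 2,0, 3, 85] 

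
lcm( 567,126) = 1134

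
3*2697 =8091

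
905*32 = 28960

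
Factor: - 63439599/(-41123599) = 3^1*11^ ( - 1 )*3738509^( - 1 )*21146533^1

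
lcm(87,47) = 4089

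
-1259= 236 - 1495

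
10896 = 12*908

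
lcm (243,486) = 486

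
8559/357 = 23+116/119 = 23.97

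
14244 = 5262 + 8982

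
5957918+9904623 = 15862541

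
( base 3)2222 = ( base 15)55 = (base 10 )80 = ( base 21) 3h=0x50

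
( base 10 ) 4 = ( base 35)4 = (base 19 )4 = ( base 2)100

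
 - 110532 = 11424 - 121956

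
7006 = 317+6689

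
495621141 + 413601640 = 909222781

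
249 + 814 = 1063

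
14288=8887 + 5401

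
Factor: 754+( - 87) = 667 = 23^1 * 29^1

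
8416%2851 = 2714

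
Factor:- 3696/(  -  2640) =7/5 = 5^( - 1)*7^1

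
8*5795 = 46360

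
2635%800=235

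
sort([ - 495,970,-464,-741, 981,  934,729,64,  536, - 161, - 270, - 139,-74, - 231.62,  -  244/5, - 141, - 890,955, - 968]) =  [  -  968,  -  890, -741, - 495, - 464, - 270, - 231.62,- 161,-141 , - 139, -74,-244/5,64,536 , 729,934,955, 970,981 ]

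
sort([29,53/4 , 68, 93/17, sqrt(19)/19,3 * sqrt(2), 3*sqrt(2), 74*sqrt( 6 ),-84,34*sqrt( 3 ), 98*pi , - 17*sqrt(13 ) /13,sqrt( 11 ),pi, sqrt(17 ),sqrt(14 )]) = [ - 84, - 17 * sqrt(13 )/13,sqrt(19) /19, pi, sqrt(11 ),sqrt(14 ),sqrt ( 17 ),  3 * sqrt(2 ) , 3*sqrt(2),93/17, 53/4, 29,34 * sqrt( 3 ),68,  74*sqrt(6 ),98 * pi]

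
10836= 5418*2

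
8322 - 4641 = 3681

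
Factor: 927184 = 2^4 * 167^1*347^1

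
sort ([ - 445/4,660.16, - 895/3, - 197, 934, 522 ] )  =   [ -895/3,-197, - 445/4,522,660.16, 934 ] 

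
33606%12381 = 8844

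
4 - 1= 3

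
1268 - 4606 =-3338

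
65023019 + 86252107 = 151275126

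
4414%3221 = 1193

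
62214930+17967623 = 80182553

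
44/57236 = 11/14309= 0.00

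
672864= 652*1032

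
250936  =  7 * 35848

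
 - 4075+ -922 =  - 4997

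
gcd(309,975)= 3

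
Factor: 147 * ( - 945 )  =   -138915 =- 3^4*5^1 * 7^3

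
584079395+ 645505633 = 1229585028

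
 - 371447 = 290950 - 662397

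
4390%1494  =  1402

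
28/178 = 14/89 = 0.16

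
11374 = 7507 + 3867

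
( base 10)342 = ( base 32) am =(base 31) B1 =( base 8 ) 526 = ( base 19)i0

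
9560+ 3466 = 13026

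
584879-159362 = 425517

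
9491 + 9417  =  18908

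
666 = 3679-3013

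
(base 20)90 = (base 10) 180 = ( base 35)55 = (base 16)B4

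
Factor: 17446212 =2^2*3^3*7^1*47^1*491^1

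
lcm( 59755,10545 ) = 179265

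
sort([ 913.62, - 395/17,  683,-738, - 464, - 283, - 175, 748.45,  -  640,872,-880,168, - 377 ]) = [ - 880, - 738,  -  640,  -  464, - 377, - 283,-175, - 395/17, 168,  683,748.45 , 872, 913.62 ] 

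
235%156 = 79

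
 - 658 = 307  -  965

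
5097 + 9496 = 14593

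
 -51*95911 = -4891461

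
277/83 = 277/83  =  3.34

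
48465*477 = 23117805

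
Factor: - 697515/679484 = -2^( - 2)*3^1*5^1*7^2*179^( - 1 ) = - 735/716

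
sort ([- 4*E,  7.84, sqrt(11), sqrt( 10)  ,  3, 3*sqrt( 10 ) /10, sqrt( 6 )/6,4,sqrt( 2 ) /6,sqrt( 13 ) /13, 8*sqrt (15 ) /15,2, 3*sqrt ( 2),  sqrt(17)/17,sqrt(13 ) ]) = [ -4 * E , sqrt( 2)/6, sqrt(17)/17,sqrt(13 )/13, sqrt( 6 )/6,3*sqrt(10 ) /10, 2,8*sqrt( 15) /15,3,sqrt( 10), sqrt( 11),sqrt( 13 ), 4, 3  *  sqrt(2), 7.84]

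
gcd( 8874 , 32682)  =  6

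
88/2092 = 22/523 = 0.04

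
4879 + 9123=14002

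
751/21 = 751/21 = 35.76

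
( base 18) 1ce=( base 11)464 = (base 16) 22A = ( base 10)554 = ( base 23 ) 112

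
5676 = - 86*( - 66)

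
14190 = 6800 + 7390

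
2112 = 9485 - 7373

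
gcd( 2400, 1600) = 800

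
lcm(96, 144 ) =288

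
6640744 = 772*8602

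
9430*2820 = 26592600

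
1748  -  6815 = - 5067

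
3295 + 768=4063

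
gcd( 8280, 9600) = 120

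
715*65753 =47013395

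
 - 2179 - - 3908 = 1729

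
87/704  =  87/704  =  0.12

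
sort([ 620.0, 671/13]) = [671/13, 620.0 ] 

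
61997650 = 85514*725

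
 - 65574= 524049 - 589623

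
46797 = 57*821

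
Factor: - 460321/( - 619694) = 2^( - 1 )*383^( - 1 )*569^1 = 569/766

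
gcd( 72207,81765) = 9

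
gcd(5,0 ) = 5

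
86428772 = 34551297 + 51877475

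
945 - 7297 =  -6352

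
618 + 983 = 1601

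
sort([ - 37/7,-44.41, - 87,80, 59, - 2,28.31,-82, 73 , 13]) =[ - 87, - 82, - 44.41 , - 37/7, - 2, 13, 28.31, 59, 73,  80]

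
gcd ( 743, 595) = 1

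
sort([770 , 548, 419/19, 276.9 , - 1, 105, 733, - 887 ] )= [ - 887, - 1, 419/19,105 , 276.9,  548,  733,770]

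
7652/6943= 1 + 709/6943 = 1.10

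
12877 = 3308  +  9569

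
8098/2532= 4049/1266 = 3.20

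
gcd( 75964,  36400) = 28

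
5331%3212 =2119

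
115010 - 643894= - 528884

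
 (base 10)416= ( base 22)IK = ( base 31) DD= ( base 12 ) 2a8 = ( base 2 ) 110100000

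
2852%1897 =955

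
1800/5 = 360 = 360.00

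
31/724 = 31/724 = 0.04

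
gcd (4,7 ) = 1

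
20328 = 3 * 6776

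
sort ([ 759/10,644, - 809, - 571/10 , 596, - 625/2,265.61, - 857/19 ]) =[ - 809 , - 625/2, - 571/10, - 857/19, 759/10, 265.61,596,644 ]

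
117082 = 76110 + 40972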